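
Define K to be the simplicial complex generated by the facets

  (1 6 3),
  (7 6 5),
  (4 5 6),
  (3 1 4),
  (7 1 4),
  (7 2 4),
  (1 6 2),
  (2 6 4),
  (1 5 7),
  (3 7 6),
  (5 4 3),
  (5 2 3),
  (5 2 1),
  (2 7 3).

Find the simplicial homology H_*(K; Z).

We work with the vertex ordering 1 < 2 < 3 < 4 < 5 < 6 < 7. The simplices of K, each written with vertices in increasing order, are:

  0-simplices (7): [1], [2], [3], [4], [5], [6], [7]
  1-simplices (21): [1,2], [1,3], [1,4], [1,5], [1,6], [1,7], [2,3], [2,4], [2,5], [2,6], [2,7], [3,4], [3,5], [3,6], [3,7], [4,5], [4,6], [4,7], [5,6], [5,7], [6,7]
  2-simplices (14): [1,2,5], [1,2,6], [1,3,4], [1,3,6], [1,4,7], [1,5,7], [2,3,5], [2,3,7], [2,4,6], [2,4,7], [3,4,5], [3,6,7], [4,5,6], [5,6,7]

giving chain groups C_0 ≅ Z^7, C_1 ≅ Z^21, C_2 ≅ Z^14.

The boundary map ∂_1: C_1 → C_0 sends each edge [p,q] (with p < q) to q − p.
As a 7×21 matrix over Z this has rank 6, with invariant factors (1,1,1,1,1,1).

The boundary map ∂_2: C_2 → C_1 acts by ∂[p,q,r] = [q,r] − [p,r] + [p,q]. For instance
  ∂[2,4,7] = [4,7] − [2,7] + [2,4],
  ∂[5,6,7] = [6,7] − [5,7] + [5,6].
The resulting 21×14 matrix has rank 13, and its Smith normal form has invariant factors (1,1,1,1,1,1,1,1,1,1,1,1,1).

Now H_k = ker ∂_k / im ∂_{k+1}, so:

  H_0: rank C_0 − rank ∂_1 = 7 − 6 = 1, and the invariant factors of ∂_1 are all 1, so H_0 ≅ Z.
  H_1: rank ker ∂_1 − rank ∂_2 = (21 − 6) − 13 = 2, and the invariant factors of ∂_2 are all 1, so H_1 ≅ Z^2.
  H_2: rank ker ∂_2 − rank ∂_3 = (14 − 13) − 0 = 1, and there is no ∂_3, so H_2 ≅ Z.

H_0 = Z,  H_1 = Z^2,  H_2 = Z.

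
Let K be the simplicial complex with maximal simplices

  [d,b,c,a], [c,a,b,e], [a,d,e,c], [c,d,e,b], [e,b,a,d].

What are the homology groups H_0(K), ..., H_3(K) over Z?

Take the total order a < b < c < d < e on the vertex set. Then K (dimension 3) consists of the simplices:

  0-simplices (5): a, b, c, d, e
  1-simplices (10): ab, ac, ad, ae, bc, bd, be, cd, ce, de
  2-simplices (10): abc, abd, abe, acd, ace, ade, bcd, bce, bde, cde
  3-simplices (5): abcd, abce, abde, acde, bcde

so the chain groups are C_0 ≅ Z^5, C_1 ≅ Z^10, C_2 ≅ Z^10, C_3 ≅ Z^5.

Boundary ∂_1: C_1 → C_0 sends each edge [p,q] (with p < q) to q − p.
The resulting 5×10 matrix has rank 4, and its Smith normal form has invariant factors (1,1,1,1).

The boundary map ∂_2: C_2 → C_1 maps a triangle to the signed sum of its edges. For instance
  ∂bcd = cd − bd + bc,
  ∂abc = bc − ac + ab.
The 10×10 boundary matrix has rank 6 and Smith normal form diag(1,1,1,1,1,1).

The boundary map ∂_3: C_3 → C_2 sends each 3-simplex σ to the alternating sum Σ_i (−1)^i (σ with its i-th vertex removed). For instance
  ∂abce = bce − ace + abe − abc,
  ∂bcde = cde − bde + bce − bcd.
This gives a 10×5 integer matrix of rank 4; reducing to Smith normal form yields diagonal entries (1,1,1,1).

Now H_k = ker ∂_k / im ∂_{k+1}, so:

  H_0: rank C_0 − rank ∂_1 = 5 − 4 = 1, and the invariant factors of ∂_1 are all 1, so H_0 ≅ Z.
  H_1: rank ker ∂_1 − rank ∂_2 = (10 − 4) − 6 = 0, and the invariant factors of ∂_2 are all 1, so H_1 ≅ 0.
  H_2: rank ker ∂_2 − rank ∂_3 = (10 − 6) − 4 = 0, and the invariant factors of ∂_3 are all 1, so H_2 ≅ 0.
  H_3: rank ker ∂_3 − rank ∂_4 = (5 − 4) − 0 = 1, and there is no ∂_4, so H_3 ≅ Z.

(K is a triangulation of the 3-sphere S^3.)

H_0 = Z,  H_1 = 0,  H_2 = 0,  H_3 = Z.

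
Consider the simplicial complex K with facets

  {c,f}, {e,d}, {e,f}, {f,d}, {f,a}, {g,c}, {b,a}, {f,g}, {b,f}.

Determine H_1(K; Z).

H_1 ≅ Z^3.

Fix the vertex order a < b < c < d < e < f < g and write every simplex with vertices in increasing order. Then dim K = 1 and the simplices of K are:

  0-simplices (7): a, b, c, d, e, f, g
  1-simplices (9): ab, af, bf, cf, cg, de, df, ef, fg

giving chain groups C_0 ≅ Z^7, C_1 ≅ Z^9.

∂_1: C_1 → C_0 maps an edge to its endpoints' difference, ∂[p,q] = q − p. For instance
  ∂ef = f − e.
The resulting 7×9 matrix has rank 6, and its Smith normal form has invariant factors (1,1,1,1,1,1).

Reading off H_k = ker ∂_k / im ∂_{k+1}:

  H_1: rank ker ∂_1 − rank ∂_2 = (9 − 6) − 0 = 3, and there is no ∂_2, so H_1 = Z^3.

(K is a triangulation of a wedge of 3 circles.)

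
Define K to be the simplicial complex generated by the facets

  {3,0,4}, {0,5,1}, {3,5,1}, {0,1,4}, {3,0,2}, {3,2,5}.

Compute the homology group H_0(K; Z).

Order the vertices as 0 < 1 < 2 < 3 < 4 < 5. Listing each simplex with vertices in this order, K has dimension 2 with simplices:

  0-simplices (6): [0], [1], [2], [3], [4], [5]
  1-simplices (12): [0,1], [0,2], [0,3], [0,4], [0,5], [1,3], [1,4], [1,5], [2,3], [2,5], [3,4], [3,5]
  2-simplices (6): [0,1,4], [0,1,5], [0,2,3], [0,3,4], [1,3,5], [2,3,5]

Hence C_0 ≅ Z^6, C_1 ≅ Z^12, C_2 ≅ Z^6.

The boundary map ∂_1: C_1 → C_0 sends each edge [p,q] (with p < q) to q − p. For instance
  ∂[1,5] = [5] − [1].
This gives a 6×12 integer matrix of rank 5; reducing to Smith normal form yields diagonal entries (1,1,1,1,1).

Boundary ∂_2: C_2 → C_1 maps a triangle to the signed sum of its edges. For instance
  ∂[2,3,5] = [3,5] − [2,5] + [2,3],
  ∂[0,1,5] = [1,5] − [0,5] + [0,1].
This gives a 12×6 integer matrix of rank 6; reducing to Smith normal form yields diagonal entries (1,1,1,1,1,1).

Reading off H_k = ker ∂_k / im ∂_{k+1}:

  H_0: rank C_0 − rank ∂_1 = 6 − 5 = 1, and the invariant factors of ∂_1 are all 1, so H_0 = Z.

H_0 = Z.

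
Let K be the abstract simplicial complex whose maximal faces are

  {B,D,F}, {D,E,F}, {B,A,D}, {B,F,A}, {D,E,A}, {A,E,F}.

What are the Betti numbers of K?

Order the vertices as A < B < D < E < F. Listing each simplex with vertices in this order, K has dimension 2 with simplices:

  0-simplices (5): A, B, D, E, F
  1-simplices (9): AB, AD, AE, AF, BD, BF, DE, DF, EF
  2-simplices (6): ABD, ABF, ADE, AEF, BDF, DEF

Hence C_0 ≅ Z^5, C_1 ≅ Z^9, C_2 ≅ Z^6.

Boundary ∂_1: C_1 → C_0 sends each edge [p,q] (with p < q) to q − p. For instance
  ∂AB = B − A.
As a 5×9 matrix over Z this has rank 4, with invariant factors (1,1,1,1).

∂_2: C_2 → C_1 sends each 2-simplex [p,q,r] to [q,r] − [p,r] + [p,q]. For instance
  ∂ABD = BD − AD + AB,
  ∂ADE = DE − AE + AD.
This gives a 9×6 integer matrix of rank 5; reducing to Smith normal form yields diagonal entries (1,1,1,1,1).

Reading off H_k = ker ∂_k / im ∂_{k+1}:

  H_0: rank C_0 − rank ∂_1 = 5 − 4 = 1, and the invariant factors of ∂_1 are all 1, so H_0 ≅ Z.
  H_1: rank ker ∂_1 − rank ∂_2 = (9 − 4) − 5 = 0, and the invariant factors of ∂_2 are all 1, so H_1 ≅ 0.
  H_2: rank ker ∂_2 − rank ∂_3 = (6 − 5) − 0 = 1, and there is no ∂_3, so H_2 ≅ Z.

Hence the Betti numbers are b_0 = 1, b_1 = 0, b_2 = 1.

b_0 = 1, b_1 = 0, b_2 = 1.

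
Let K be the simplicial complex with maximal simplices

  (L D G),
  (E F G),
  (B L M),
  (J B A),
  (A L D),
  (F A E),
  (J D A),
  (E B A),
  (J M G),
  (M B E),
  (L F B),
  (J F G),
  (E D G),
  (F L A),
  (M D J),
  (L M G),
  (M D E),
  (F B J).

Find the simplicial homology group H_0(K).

Take the total order A < B < D < E < F < G < J < L < M on the vertex set. Then K (dimension 2) consists of the simplices:

  0-simplices (9): A, B, D, E, F, G, J, L, M
  1-simplices (27): AB, AD, AE, AF, AJ, AL, BE, BF, BJ, BL, BM, DE, DG, DJ, DL, DM, EF, EG, EM, FG, FJ, FL, GJ, GL, GM, JM, LM
  2-simplices (18): ABE, ABJ, ADJ, ADL, AEF, AFL, BEM, BFJ, BFL, BLM, DEG, DEM, DGL, DJM, EFG, FGJ, GJM, GLM

Hence C_0 ≅ Z^9, C_1 ≅ Z^27, C_2 ≅ Z^18.

The boundary map ∂_1: C_1 → C_0 maps an edge to its endpoints' difference, ∂[p,q] = q − p.
As a 9×27 matrix over Z this has rank 8, with invariant factors (1,1,1,1,1,1,1,1).

∂_2: C_2 → C_1 maps a triangle to the signed sum of its edges. For instance
  ∂ABJ = BJ − AJ + AB,
  ∂GJM = JM − GM + GJ.
As a 27×18 matrix over Z this has rank 18, with invariant factors (1,1,1,1,1,1,1,1,1,1,1,1,1,1,1,1,1,2).

Now H_k = ker ∂_k / im ∂_{k+1}, so:

  H_0: rank C_0 − rank ∂_1 = 9 − 8 = 1, and the invariant factors of ∂_1 are all 1, so H_0 ≅ Z.

H_0 ≅ Z.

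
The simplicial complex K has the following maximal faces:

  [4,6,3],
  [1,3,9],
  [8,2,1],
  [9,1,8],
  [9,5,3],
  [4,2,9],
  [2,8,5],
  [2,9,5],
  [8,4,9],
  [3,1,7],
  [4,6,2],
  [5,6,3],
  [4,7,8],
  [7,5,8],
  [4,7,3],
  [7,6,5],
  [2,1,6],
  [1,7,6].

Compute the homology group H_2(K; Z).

K has 9 vertices, 27 edges, 18 triangles.
rank ∂_2 = 18, rank ∂_3 = 0 ⇒ b_2 = 18 − 18 − 0 = 0. So H_2 ≅ 0.

H_2 ≅ 0.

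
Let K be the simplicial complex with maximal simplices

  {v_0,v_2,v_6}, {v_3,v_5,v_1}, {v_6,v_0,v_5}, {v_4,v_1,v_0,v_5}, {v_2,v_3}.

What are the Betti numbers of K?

Fix the vertex order v_0 < v_1 < v_2 < v_3 < v_4 < v_5 < v_6 and write every simplex with vertices in increasing order. Then dim K = 3 and the simplices of K are:

  0-simplices (7): [v_0], [v_1], [v_2], [v_3], [v_4], [v_5], [v_6]
  1-simplices (13): [v_0,v_1], [v_0,v_2], [v_0,v_4], [v_0,v_5], [v_0,v_6], [v_1,v_3], [v_1,v_4], [v_1,v_5], [v_2,v_3], [v_2,v_6], [v_3,v_5], [v_4,v_5], [v_5,v_6]
  2-simplices (7): [v_0,v_1,v_4], [v_0,v_1,v_5], [v_0,v_2,v_6], [v_0,v_4,v_5], [v_0,v_5,v_6], [v_1,v_3,v_5], [v_1,v_4,v_5]
  3-simplices (1): [v_0,v_1,v_4,v_5]

Hence C_0 ≅ Z^7, C_1 ≅ Z^13, C_2 ≅ Z^7, C_3 ≅ Z^1.

The boundary map ∂_1: C_1 → C_0 maps an edge to its endpoints' difference, ∂[p,q] = q − p. For instance
  ∂[v_0,v_1] = [v_1] − [v_0].
This gives a 7×13 integer matrix of rank 6; reducing to Smith normal form yields diagonal entries (1,1,1,1,1,1).

The boundary map ∂_2: C_2 → C_1 maps a triangle to the signed sum of its edges. For instance
  ∂[v_0,v_5,v_6] = [v_5,v_6] − [v_0,v_6] + [v_0,v_5],
  ∂[v_0,v_4,v_5] = [v_4,v_5] − [v_0,v_5] + [v_0,v_4].
This gives a 13×7 integer matrix of rank 6; reducing to Smith normal form yields diagonal entries (1,1,1,1,1,1).

Boundary ∂_3: C_3 → C_2 sends each 3-simplex σ to the alternating sum Σ_i (−1)^i (σ with its i-th vertex removed). For instance
  ∂[v_0,v_1,v_4,v_5] = [v_1,v_4,v_5] − [v_0,v_4,v_5] + [v_0,v_1,v_5] − [v_0,v_1,v_4].
This gives a 7×1 integer matrix of rank 1; reducing to Smith normal form yields diagonal entries (1).

Computing H_k = (kernel of ∂_k) / (image of ∂_{k+1}):

  H_0: rank C_0 − rank ∂_1 = 7 − 6 = 1, and the invariant factors of ∂_1 are all 1, so H_0 ≅ Z.
  H_1: rank ker ∂_1 − rank ∂_2 = (13 − 6) − 6 = 1, and the invariant factors of ∂_2 are all 1, so H_1 ≅ Z.
  H_2: rank ker ∂_2 − rank ∂_3 = (7 − 6) − 1 = 0, and the invariant factors of ∂_3 are all 1, so H_2 ≅ 0.
  H_3: rank ker ∂_3 − rank ∂_4 = (1 − 1) − 0 = 0, and there is no ∂_4, so H_3 ≅ 0.

As a check, the Euler characteristic is 7 − 13 + 7 − 1 = 0, which agrees with 1 − 1 + 0 − 0 = 0.

Hence the Betti numbers are b_0 = 1, b_1 = 1, b_2 = 0, b_3 = 0.

b_0 = 1, b_1 = 1, b_2 = 0, b_3 = 0.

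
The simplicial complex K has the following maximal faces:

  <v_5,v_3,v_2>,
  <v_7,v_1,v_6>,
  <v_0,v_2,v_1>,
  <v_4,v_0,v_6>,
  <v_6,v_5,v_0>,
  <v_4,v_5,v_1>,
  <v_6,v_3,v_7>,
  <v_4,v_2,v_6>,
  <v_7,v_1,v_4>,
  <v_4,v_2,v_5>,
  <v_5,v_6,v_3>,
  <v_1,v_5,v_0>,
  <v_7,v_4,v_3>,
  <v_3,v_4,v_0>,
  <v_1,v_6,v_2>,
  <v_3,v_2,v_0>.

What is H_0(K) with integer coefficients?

Order the vertices as v_0 < v_1 < v_2 < v_3 < v_4 < v_5 < v_6 < v_7. Listing each simplex with vertices in this order, K has dimension 2 with simplices:

  0-simplices (8): [v_0], [v_1], [v_2], [v_3], [v_4], [v_5], [v_6], [v_7]
  1-simplices (24): (24 of them)
  2-simplices (16): (16 of them)

so the chain groups are C_0 ≅ Z^8, C_1 ≅ Z^24, C_2 ≅ Z^16.

∂_1: C_1 → C_0 is given by ∂[p,q] = [q] − [p]. For instance
  ∂[v_2,v_3] = [v_3] − [v_2].
The 8×24 boundary matrix has rank 7 and Smith normal form diag(1,1,1,1,1,1,1).

∂_2: C_2 → C_1 sends each 2-simplex [p,q,r] to [q,r] − [p,r] + [p,q]. For instance
  ∂[v_0,v_1,v_5] = [v_1,v_5] − [v_0,v_5] + [v_0,v_1],
  ∂[v_0,v_4,v_6] = [v_4,v_6] − [v_0,v_6] + [v_0,v_4].
The 24×16 boundary matrix has rank 15 and Smith normal form diag(1,1,1,1,1,1,1,1,1,1,1,1,1,1,1).

From H_k ≅ ker(∂_k) / im(∂_{k+1}) we obtain:

  H_0: rank C_0 − rank ∂_1 = 8 − 7 = 1, and the invariant factors of ∂_1 are all 1, so H_0 ≅ Z.

H_0 ≅ Z.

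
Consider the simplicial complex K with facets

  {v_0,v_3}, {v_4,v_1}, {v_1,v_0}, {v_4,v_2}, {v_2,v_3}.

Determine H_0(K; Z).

Take the total order v_0 < v_1 < v_2 < v_3 < v_4 on the vertex set. Then K (dimension 1) consists of the simplices:

  0-simplices (5): [v_0], [v_1], [v_2], [v_3], [v_4]
  1-simplices (5): [v_0,v_1], [v_0,v_3], [v_1,v_4], [v_2,v_3], [v_2,v_4]

giving chain groups C_0 ≅ Z^5, C_1 ≅ Z^5.

The boundary map ∂_1: C_1 → C_0 is given by ∂[p,q] = [q] − [p]. For instance
  ∂[v_1,v_4] = [v_4] − [v_1].
As a 5×5 matrix over Z this has rank 4, with invariant factors (1,1,1,1).

From H_k ≅ ker(∂_k) / im(∂_{k+1}) we obtain:

  H_0: rank C_0 − rank ∂_1 = 5 − 4 = 1, and the invariant factors of ∂_1 are all 1, so H_0 ≅ Z.

(K is a triangulation of the circle S^1.)

H_0 ≅ Z.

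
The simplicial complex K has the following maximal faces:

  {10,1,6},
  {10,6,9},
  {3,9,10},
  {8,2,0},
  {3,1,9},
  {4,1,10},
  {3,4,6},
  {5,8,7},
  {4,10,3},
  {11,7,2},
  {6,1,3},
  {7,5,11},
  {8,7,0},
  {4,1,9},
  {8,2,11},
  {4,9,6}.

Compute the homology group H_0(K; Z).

Take the total order 0 < 1 < 2 < 3 < 4 < 5 < 6 < 7 < 8 < 9 < 10 < 11 on the vertex set. Then K (dimension 2) consists of the simplices:

  0-simplices (12): [0], [1], [2], [3], [4], [5], [6], [7], [8], [9], [10], [11]
  1-simplices (27): (27 of them)
  2-simplices (16): [0,2,8], [0,7,8], [1,3,6], [1,3,9], [1,4,9], [1,4,10], [1,6,10], [2,7,11], [2,8,11], [3,4,6], [3,4,10], [3,9,10], [4,6,9], [5,7,8], [5,7,11], [6,9,10]

so the chain groups are C_0 ≅ Z^12, C_1 ≅ Z^27, C_2 ≅ Z^16.

Boundary ∂_1: C_1 → C_0 maps an edge to its endpoints' difference, ∂[p,q] = q − p. For instance
  ∂[5,11] = [11] − [5].
As a 12×27 matrix over Z this has rank 10, with invariant factors (1,1,1,1,1,1,1,1,1,1).

∂_2: C_2 → C_1 sends each 2-simplex [p,q,r] to [q,r] − [p,r] + [p,q]. For instance
  ∂[1,3,9] = [3,9] − [1,9] + [1,3],
  ∂[1,4,10] = [4,10] − [1,10] + [1,4].
This gives a 27×16 integer matrix of rank 16; reducing to Smith normal form yields diagonal entries (1,1,1,1,1,1,1,1,1,1,1,1,1,1,1,2).

Reading off H_k = ker ∂_k / im ∂_{k+1}:

  H_0: rank C_0 − rank ∂_1 = 12 − 10 = 2, and the invariant factors of ∂_1 are all 1, so H_0 ≅ Z^2.

H_0 = Z^2.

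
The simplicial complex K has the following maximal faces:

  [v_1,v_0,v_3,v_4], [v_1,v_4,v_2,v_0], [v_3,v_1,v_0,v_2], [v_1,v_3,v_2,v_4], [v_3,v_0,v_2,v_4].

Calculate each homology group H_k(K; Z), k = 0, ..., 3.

K has 5 vertices, 10 edges, 10 triangles, 5 3-simplices.
rank ∂_0 = 0, rank ∂_1 = 4 ⇒ b_0 = 5 − 0 − 4 = 1; all invariant factors of ∂_1 are 1 so no torsion. So H_0 = Z.
rank ∂_1 = 4, rank ∂_2 = 6 ⇒ b_1 = 10 − 4 − 6 = 0; all invariant factors of ∂_2 are 1 so no torsion. So H_1 = 0.
rank ∂_2 = 6, rank ∂_3 = 4 ⇒ b_2 = 10 − 6 − 4 = 0; all invariant factors of ∂_3 are 1 so no torsion. So H_2 = 0.
rank ∂_3 = 4, rank ∂_4 = 0 ⇒ b_3 = 5 − 4 − 0 = 1. So H_3 = Z.

H_0 = Z,  H_1 = 0,  H_2 = 0,  H_3 = Z.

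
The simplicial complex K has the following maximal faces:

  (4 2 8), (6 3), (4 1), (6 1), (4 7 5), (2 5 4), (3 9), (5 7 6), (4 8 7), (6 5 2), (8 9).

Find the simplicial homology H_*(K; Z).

H_0 ≅ Z,  H_1 ≅ Z^2,  H_2 = 0.

Fix the vertex order 1 < 2 < 3 < 4 < 5 < 6 < 7 < 8 < 9 and write every simplex with vertices in increasing order. Then dim K = 2 and the simplices of K are:

  0-simplices (9): [1], [2], [3], [4], [5], [6], [7], [8], [9]
  1-simplices (16): [1,4], [1,6], [2,4], [2,5], [2,6], [2,8], [3,6], [3,9], [4,5], [4,7], [4,8], [5,6], [5,7], [6,7], [7,8], [8,9]
  2-simplices (6): [2,4,5], [2,4,8], [2,5,6], [4,5,7], [4,7,8], [5,6,7]

Hence C_0 ≅ Z^9, C_1 ≅ Z^16, C_2 ≅ Z^6.

∂_1: C_1 → C_0 sends each edge [p,q] (with p < q) to q − p. For instance
  ∂[1,6] = [6] − [1].
The 9×16 boundary matrix has rank 8 and Smith normal form diag(1,1,1,1,1,1,1,1).

∂_2: C_2 → C_1 maps a triangle to the signed sum of its edges. For instance
  ∂[4,5,7] = [5,7] − [4,7] + [4,5],
  ∂[5,6,7] = [6,7] − [5,7] + [5,6].
The 16×6 boundary matrix has rank 6 and Smith normal form diag(1,1,1,1,1,1).

From H_k ≅ ker(∂_k) / im(∂_{k+1}) we obtain:

  H_0: rank C_0 − rank ∂_1 = 9 − 8 = 1, and the invariant factors of ∂_1 are all 1, so H_0 = Z.
  H_1: rank ker ∂_1 − rank ∂_2 = (16 − 8) − 6 = 2, and the invariant factors of ∂_2 are all 1, so H_1 = Z^2.
  H_2: rank ker ∂_2 − rank ∂_3 = (6 − 6) − 0 = 0, and there is no ∂_3, so H_2 = 0.

As a check, the Euler characteristic is 9 − 16 + 6 = -1, which agrees with 1 − 2 + 0 = -1.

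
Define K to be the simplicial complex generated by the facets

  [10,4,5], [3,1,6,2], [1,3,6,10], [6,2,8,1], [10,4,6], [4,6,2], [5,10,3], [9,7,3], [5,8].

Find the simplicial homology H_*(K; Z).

Fix the vertex order 1 < 2 < 3 < 4 < 5 < 6 < 7 < 8 < 9 < 10 and write every simplex with vertices in increasing order. Then dim K = 3 and the simplices of K are:

  0-simplices (10): [1], [2], [3], [4], [5], [6], [7], [8], [9], [10]
  1-simplices (22): [1,2], [1,3], [1,6], [1,8], [1,10], [2,3], [2,4], [2,6], [2,8], [3,5], [3,6], [3,7], [3,9], [3,10], [4,5], [4,6], [4,10], [5,8], [5,10], [6,8], [6,10], [7,9]
  2-simplices (15): [1,2,3], [1,2,6], [1,2,8], [1,3,6], [1,3,10], [1,6,8], [1,6,10], [2,3,6], [2,4,6], [2,6,8], [3,5,10], [3,6,10], [3,7,9], [4,5,10], [4,6,10]
  3-simplices (3): [1,2,3,6], [1,2,6,8], [1,3,6,10]

so the chain groups are C_0 ≅ Z^10, C_1 ≅ Z^22, C_2 ≅ Z^15, C_3 ≅ Z^3.

The boundary map ∂_1: C_1 → C_0 maps an edge to its endpoints' difference, ∂[p,q] = q − p. For instance
  ∂[1,2] = [2] − [1].
As a 10×22 matrix over Z this has rank 9, with invariant factors (1,1,1,1,1,1,1,1,1).

∂_2: C_2 → C_1 acts by ∂[p,q,r] = [q,r] − [p,r] + [p,q]. For instance
  ∂[1,2,8] = [2,8] − [1,8] + [1,2],
  ∂[1,2,6] = [2,6] − [1,6] + [1,2].
This gives a 22×15 integer matrix of rank 12; reducing to Smith normal form yields diagonal entries (1,1,1,1,1,1,1,1,1,1,1,1).

Boundary ∂_3: C_3 → C_2 sends each 3-simplex σ to the alternating sum Σ_i (−1)^i (σ with its i-th vertex removed). For instance
  ∂[1,3,6,10] = [3,6,10] − [1,6,10] + [1,3,10] − [1,3,6],
  ∂[1,2,6,8] = [2,6,8] − [1,6,8] + [1,2,8] − [1,2,6].
The resulting 15×3 matrix has rank 3, and its Smith normal form has invariant factors (1,1,1).

From H_k ≅ ker(∂_k) / im(∂_{k+1}) we obtain:

  H_0: rank C_0 − rank ∂_1 = 10 − 9 = 1, and the invariant factors of ∂_1 are all 1, so H_0 ≅ Z.
  H_1: rank ker ∂_1 − rank ∂_2 = (22 − 9) − 12 = 1, and the invariant factors of ∂_2 are all 1, so H_1 ≅ Z.
  H_2: rank ker ∂_2 − rank ∂_3 = (15 − 12) − 3 = 0, and the invariant factors of ∂_3 are all 1, so H_2 ≅ 0.
  H_3: rank ker ∂_3 − rank ∂_4 = (3 − 3) − 0 = 0, and there is no ∂_4, so H_3 ≅ 0.

H_0 ≅ Z,  H_1 ≅ Z,  H_2 = 0,  H_3 = 0.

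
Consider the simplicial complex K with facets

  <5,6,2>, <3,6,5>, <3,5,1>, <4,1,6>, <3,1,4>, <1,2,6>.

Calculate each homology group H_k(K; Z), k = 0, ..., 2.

Order the vertices as 1 < 2 < 3 < 4 < 5 < 6. Listing each simplex with vertices in this order, K has dimension 2 with simplices:

  0-simplices (6): [1], [2], [3], [4], [5], [6]
  1-simplices (12): [1,2], [1,3], [1,4], [1,5], [1,6], [2,5], [2,6], [3,4], [3,5], [3,6], [4,6], [5,6]
  2-simplices (6): [1,2,6], [1,3,4], [1,3,5], [1,4,6], [2,5,6], [3,5,6]

so the chain groups are C_0 ≅ Z^6, C_1 ≅ Z^12, C_2 ≅ Z^6.

Boundary ∂_1: C_1 → C_0 sends each edge [p,q] (with p < q) to q − p.
The 6×12 boundary matrix has rank 5 and Smith normal form diag(1,1,1,1,1).

Boundary ∂_2: C_2 → C_1 acts by ∂[p,q,r] = [q,r] − [p,r] + [p,q]. For instance
  ∂[1,3,5] = [3,5] − [1,5] + [1,3],
  ∂[3,5,6] = [5,6] − [3,6] + [3,5].
As a 12×6 matrix over Z this has rank 6, with invariant factors (1,1,1,1,1,1).

Now H_k = ker ∂_k / im ∂_{k+1}, so:

  H_0: rank C_0 − rank ∂_1 = 6 − 5 = 1, and the invariant factors of ∂_1 are all 1, so H_0 = Z.
  H_1: rank ker ∂_1 − rank ∂_2 = (12 − 5) − 6 = 1, and the invariant factors of ∂_2 are all 1, so H_1 = Z.
  H_2: rank ker ∂_2 − rank ∂_3 = (6 − 6) − 0 = 0, and there is no ∂_3, so H_2 = 0.

As a check, the Euler characteristic is 6 − 12 + 6 = 0, which agrees with 1 − 1 + 0 = 0.

H_0 = Z,  H_1 = Z,  H_2 = 0.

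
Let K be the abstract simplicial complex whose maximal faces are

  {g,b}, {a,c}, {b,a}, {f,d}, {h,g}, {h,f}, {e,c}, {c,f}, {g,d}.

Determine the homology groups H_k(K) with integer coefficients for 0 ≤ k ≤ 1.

H_0 ≅ Z,  H_1 ≅ Z^2.

Order the vertices as a < b < c < d < e < f < g < h. Listing each simplex with vertices in this order, K has dimension 1 with simplices:

  0-simplices (8): a, b, c, d, e, f, g, h
  1-simplices (9): ab, ac, bg, ce, cf, df, dg, fh, gh

so the chain groups are C_0 ≅ Z^8, C_1 ≅ Z^9.

∂_1: C_1 → C_0 sends each edge [p,q] (with p < q) to q − p.
As a 8×9 matrix over Z this has rank 7, with invariant factors (1,1,1,1,1,1,1).

From H_k ≅ ker(∂_k) / im(∂_{k+1}) we obtain:

  H_0: rank C_0 − rank ∂_1 = 8 − 7 = 1, and the invariant factors of ∂_1 are all 1, so H_0 = Z.
  H_1: rank ker ∂_1 − rank ∂_2 = (9 − 7) − 0 = 2, and there is no ∂_2, so H_1 = Z^2.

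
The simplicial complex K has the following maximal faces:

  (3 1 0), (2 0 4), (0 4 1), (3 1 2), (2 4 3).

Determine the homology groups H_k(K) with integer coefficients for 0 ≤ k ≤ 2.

H_0 ≅ Z,  H_1 ≅ Z,  H_2 = 0.

Take the total order 0 < 1 < 2 < 3 < 4 on the vertex set. Then K (dimension 2) consists of the simplices:

  0-simplices (5): [0], [1], [2], [3], [4]
  1-simplices (10): [0,1], [0,2], [0,3], [0,4], [1,2], [1,3], [1,4], [2,3], [2,4], [3,4]
  2-simplices (5): [0,1,3], [0,1,4], [0,2,4], [1,2,3], [2,3,4]

giving chain groups C_0 ≅ Z^5, C_1 ≅ Z^10, C_2 ≅ Z^5.

∂_1: C_1 → C_0 is given by ∂[p,q] = [q] − [p]. For instance
  ∂[1,3] = [3] − [1].
The 5×10 boundary matrix has rank 4 and Smith normal form diag(1,1,1,1).

∂_2: C_2 → C_1 acts by ∂[p,q,r] = [q,r] − [p,r] + [p,q]. For instance
  ∂[0,2,4] = [2,4] − [0,4] + [0,2],
  ∂[0,1,4] = [1,4] − [0,4] + [0,1].
This gives a 10×5 integer matrix of rank 5; reducing to Smith normal form yields diagonal entries (1,1,1,1,1).

Computing H_k = (kernel of ∂_k) / (image of ∂_{k+1}):

  H_0: rank C_0 − rank ∂_1 = 5 − 4 = 1, and the invariant factors of ∂_1 are all 1, so H_0 ≅ Z.
  H_1: rank ker ∂_1 − rank ∂_2 = (10 − 4) − 5 = 1, and the invariant factors of ∂_2 are all 1, so H_1 ≅ Z.
  H_2: rank ker ∂_2 − rank ∂_3 = (5 − 5) − 0 = 0, and there is no ∂_3, so H_2 ≅ 0.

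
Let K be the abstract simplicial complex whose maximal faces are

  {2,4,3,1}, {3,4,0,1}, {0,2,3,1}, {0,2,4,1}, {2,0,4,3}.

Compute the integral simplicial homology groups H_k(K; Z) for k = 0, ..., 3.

H_0 ≅ Z,  H_1 = 0,  H_2 = 0,  H_3 ≅ Z.

Order the vertices as 0 < 1 < 2 < 3 < 4. Listing each simplex with vertices in this order, K has dimension 3 with simplices:

  0-simplices (5): [0], [1], [2], [3], [4]
  1-simplices (10): [0,1], [0,2], [0,3], [0,4], [1,2], [1,3], [1,4], [2,3], [2,4], [3,4]
  2-simplices (10): [0,1,2], [0,1,3], [0,1,4], [0,2,3], [0,2,4], [0,3,4], [1,2,3], [1,2,4], [1,3,4], [2,3,4]
  3-simplices (5): [0,1,2,3], [0,1,2,4], [0,1,3,4], [0,2,3,4], [1,2,3,4]

giving chain groups C_0 ≅ Z^5, C_1 ≅ Z^10, C_2 ≅ Z^10, C_3 ≅ Z^5.

∂_1: C_1 → C_0 sends each edge [p,q] (with p < q) to q − p. For instance
  ∂[0,2] = [2] − [0].
This gives a 5×10 integer matrix of rank 4; reducing to Smith normal form yields diagonal entries (1,1,1,1).

The boundary map ∂_2: C_2 → C_1 maps a triangle to the signed sum of its edges. For instance
  ∂[1,2,3] = [2,3] − [1,3] + [1,2],
  ∂[0,1,4] = [1,4] − [0,4] + [0,1].
As a 10×10 matrix over Z this has rank 6, with invariant factors (1,1,1,1,1,1).

∂_3: C_3 → C_2 sends each 3-simplex σ to the alternating sum Σ_i (−1)^i (σ with its i-th vertex removed). For instance
  ∂[0,1,3,4] = [1,3,4] − [0,3,4] + [0,1,4] − [0,1,3],
  ∂[0,2,3,4] = [2,3,4] − [0,3,4] + [0,2,4] − [0,2,3].
This gives a 10×5 integer matrix of rank 4; reducing to Smith normal form yields diagonal entries (1,1,1,1).

Computing H_k = (kernel of ∂_k) / (image of ∂_{k+1}):

  H_0: rank C_0 − rank ∂_1 = 5 − 4 = 1, and the invariant factors of ∂_1 are all 1, so H_0 = Z.
  H_1: rank ker ∂_1 − rank ∂_2 = (10 − 4) − 6 = 0, and the invariant factors of ∂_2 are all 1, so H_1 = 0.
  H_2: rank ker ∂_2 − rank ∂_3 = (10 − 6) − 4 = 0, and the invariant factors of ∂_3 are all 1, so H_2 = 0.
  H_3: rank ker ∂_3 − rank ∂_4 = (5 − 4) − 0 = 1, and there is no ∂_4, so H_3 = Z.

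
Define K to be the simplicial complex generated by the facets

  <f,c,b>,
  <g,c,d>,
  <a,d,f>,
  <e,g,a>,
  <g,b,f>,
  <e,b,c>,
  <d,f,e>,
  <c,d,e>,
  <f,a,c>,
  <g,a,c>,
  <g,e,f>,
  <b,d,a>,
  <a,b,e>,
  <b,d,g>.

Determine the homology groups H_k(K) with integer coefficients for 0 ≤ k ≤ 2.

Take the total order a < b < c < d < e < f < g on the vertex set. Then K (dimension 2) consists of the simplices:

  0-simplices (7): a, b, c, d, e, f, g
  1-simplices (21): ab, ac, ad, ae, af, ag, bc, bd, be, bf, bg, cd, ce, cf, cg, de, df, dg, ef, eg, fg
  2-simplices (14): abd, abe, acf, acg, adf, aeg, bce, bcf, bdg, bfg, cde, cdg, def, efg

so the chain groups are C_0 ≅ Z^7, C_1 ≅ Z^21, C_2 ≅ Z^14.

Boundary ∂_1: C_1 → C_0 maps an edge to its endpoints' difference, ∂[p,q] = q − p. For instance
  ∂df = f − d.
The 7×21 boundary matrix has rank 6 and Smith normal form diag(1,1,1,1,1,1).

The boundary map ∂_2: C_2 → C_1 sends each 2-simplex [p,q,r] to [q,r] − [p,r] + [p,q]. For instance
  ∂bce = ce − be + bc,
  ∂abe = be − ae + ab.
The 21×14 boundary matrix has rank 13 and Smith normal form diag(1,1,1,1,1,1,1,1,1,1,1,1,1).

From H_k ≅ ker(∂_k) / im(∂_{k+1}) we obtain:

  H_0: rank C_0 − rank ∂_1 = 7 − 6 = 1, and the invariant factors of ∂_1 are all 1, so H_0 ≅ Z.
  H_1: rank ker ∂_1 − rank ∂_2 = (21 − 6) − 13 = 2, and the invariant factors of ∂_2 are all 1, so H_1 ≅ Z^2.
  H_2: rank ker ∂_2 − rank ∂_3 = (14 − 13) − 0 = 1, and there is no ∂_3, so H_2 ≅ Z.

H_0 = Z,  H_1 = Z^2,  H_2 = Z.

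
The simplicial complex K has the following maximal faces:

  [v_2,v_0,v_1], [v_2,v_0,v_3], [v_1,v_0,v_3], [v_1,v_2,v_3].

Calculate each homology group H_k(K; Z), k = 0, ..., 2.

Fix the vertex order v_0 < v_1 < v_2 < v_3 and write every simplex with vertices in increasing order. Then dim K = 2 and the simplices of K are:

  0-simplices (4): [v_0], [v_1], [v_2], [v_3]
  1-simplices (6): [v_0,v_1], [v_0,v_2], [v_0,v_3], [v_1,v_2], [v_1,v_3], [v_2,v_3]
  2-simplices (4): [v_0,v_1,v_2], [v_0,v_1,v_3], [v_0,v_2,v_3], [v_1,v_2,v_3]

Hence C_0 ≅ Z^4, C_1 ≅ Z^6, C_2 ≅ Z^4.

The boundary map ∂_1: C_1 → C_0 is given by ∂[p,q] = [q] − [p].
The resulting 4×6 matrix has rank 3, and its Smith normal form has invariant factors (1,1,1).

∂_2: C_2 → C_1 acts by ∂[p,q,r] = [q,r] − [p,r] + [p,q]. For instance
  ∂[v_0,v_1,v_2] = [v_1,v_2] − [v_0,v_2] + [v_0,v_1],
  ∂[v_0,v_2,v_3] = [v_2,v_3] − [v_0,v_3] + [v_0,v_2].
The 6×4 boundary matrix has rank 3 and Smith normal form diag(1,1,1).

Reading off H_k = ker ∂_k / im ∂_{k+1}:

  H_0: rank C_0 − rank ∂_1 = 4 − 3 = 1, and the invariant factors of ∂_1 are all 1, so H_0 ≅ Z.
  H_1: rank ker ∂_1 − rank ∂_2 = (6 − 3) − 3 = 0, and the invariant factors of ∂_2 are all 1, so H_1 ≅ 0.
  H_2: rank ker ∂_2 − rank ∂_3 = (4 − 3) − 0 = 1, and there is no ∂_3, so H_2 ≅ Z.

As a check, the Euler characteristic is 4 − 6 + 4 = 2, which agrees with 1 − 0 + 1 = 2.

H_0 ≅ Z,  H_1 = 0,  H_2 ≅ Z.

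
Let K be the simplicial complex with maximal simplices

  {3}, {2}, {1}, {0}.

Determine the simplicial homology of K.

Take the total order 0 < 1 < 2 < 3 on the vertex set. Then K (dimension 0) consists of the simplices:

  0-simplices (4): [0], [1], [2], [3]

giving chain groups C_0 ≅ Z^4.

Reading off H_k = ker ∂_k / im ∂_{k+1}:

  H_0: rank C_0 − rank ∂_1 = 4 − 0 = 4, and there is no ∂_1, so H_0 = Z^4.

(K is a triangulation of a set of 4 points.)

H_0 = Z^4.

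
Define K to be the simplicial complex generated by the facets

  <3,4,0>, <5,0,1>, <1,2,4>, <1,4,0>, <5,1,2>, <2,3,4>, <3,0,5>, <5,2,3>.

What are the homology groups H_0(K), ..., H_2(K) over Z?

Order the vertices as 0 < 1 < 2 < 3 < 4 < 5. Listing each simplex with vertices in this order, K has dimension 2 with simplices:

  0-simplices (6): [0], [1], [2], [3], [4], [5]
  1-simplices (12): [0,1], [0,3], [0,4], [0,5], [1,2], [1,4], [1,5], [2,3], [2,4], [2,5], [3,4], [3,5]
  2-simplices (8): [0,1,4], [0,1,5], [0,3,4], [0,3,5], [1,2,4], [1,2,5], [2,3,4], [2,3,5]

Hence C_0 ≅ Z^6, C_1 ≅ Z^12, C_2 ≅ Z^8.

∂_1: C_1 → C_0 is given by ∂[p,q] = [q] − [p].
The 6×12 boundary matrix has rank 5 and Smith normal form diag(1,1,1,1,1).

Boundary ∂_2: C_2 → C_1 sends each 2-simplex [p,q,r] to [q,r] − [p,r] + [p,q]. For instance
  ∂[2,3,5] = [3,5] − [2,5] + [2,3],
  ∂[0,1,4] = [1,4] − [0,4] + [0,1].
This gives a 12×8 integer matrix of rank 7; reducing to Smith normal form yields diagonal entries (1,1,1,1,1,1,1).

From H_k ≅ ker(∂_k) / im(∂_{k+1}) we obtain:

  H_0: rank C_0 − rank ∂_1 = 6 − 5 = 1, and the invariant factors of ∂_1 are all 1, so H_0 ≅ Z.
  H_1: rank ker ∂_1 − rank ∂_2 = (12 − 5) − 7 = 0, and the invariant factors of ∂_2 are all 1, so H_1 ≅ 0.
  H_2: rank ker ∂_2 − rank ∂_3 = (8 − 7) − 0 = 1, and there is no ∂_3, so H_2 ≅ Z.

As a check, the Euler characteristic is 6 − 12 + 8 = 2, which agrees with 1 − 0 + 1 = 2.
(K is a triangulation of the 2-sphere S^2.)

H_0 ≅ Z,  H_1 = 0,  H_2 ≅ Z.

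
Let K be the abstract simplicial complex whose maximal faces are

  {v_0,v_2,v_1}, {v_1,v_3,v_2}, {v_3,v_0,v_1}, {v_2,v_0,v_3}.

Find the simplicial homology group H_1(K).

H_1 = 0.

Order the vertices as v_0 < v_1 < v_2 < v_3. Listing each simplex with vertices in this order, K has dimension 2 with simplices:

  0-simplices (4): [v_0], [v_1], [v_2], [v_3]
  1-simplices (6): [v_0,v_1], [v_0,v_2], [v_0,v_3], [v_1,v_2], [v_1,v_3], [v_2,v_3]
  2-simplices (4): [v_0,v_1,v_2], [v_0,v_1,v_3], [v_0,v_2,v_3], [v_1,v_2,v_3]

giving chain groups C_0 ≅ Z^4, C_1 ≅ Z^6, C_2 ≅ Z^4.

∂_1: C_1 → C_0 is given by ∂[p,q] = [q] − [p]. For instance
  ∂[v_1,v_2] = [v_2] − [v_1].
This gives a 4×6 integer matrix of rank 3; reducing to Smith normal form yields diagonal entries (1,1,1).

∂_2: C_2 → C_1 acts by ∂[p,q,r] = [q,r] − [p,r] + [p,q]. For instance
  ∂[v_0,v_1,v_3] = [v_1,v_3] − [v_0,v_3] + [v_0,v_1],
  ∂[v_1,v_2,v_3] = [v_2,v_3] − [v_1,v_3] + [v_1,v_2].
This gives a 6×4 integer matrix of rank 3; reducing to Smith normal form yields diagonal entries (1,1,1).

Now H_k = ker ∂_k / im ∂_{k+1}, so:

  H_1: rank ker ∂_1 − rank ∂_2 = (6 − 3) − 3 = 0, and the invariant factors of ∂_2 are all 1, so H_1 = 0.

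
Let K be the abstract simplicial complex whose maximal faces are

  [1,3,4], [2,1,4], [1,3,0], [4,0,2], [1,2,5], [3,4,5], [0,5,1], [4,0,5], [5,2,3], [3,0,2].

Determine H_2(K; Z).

Take the total order 0 < 1 < 2 < 3 < 4 < 5 on the vertex set. Then K (dimension 2) consists of the simplices:

  0-simplices (6): [0], [1], [2], [3], [4], [5]
  1-simplices (15): [0,1], [0,2], [0,3], [0,4], [0,5], [1,2], [1,3], [1,4], [1,5], [2,3], [2,4], [2,5], [3,4], [3,5], [4,5]
  2-simplices (10): [0,1,3], [0,1,5], [0,2,3], [0,2,4], [0,4,5], [1,2,4], [1,2,5], [1,3,4], [2,3,5], [3,4,5]

Hence C_0 ≅ Z^6, C_1 ≅ Z^15, C_2 ≅ Z^10.

Boundary ∂_1: C_1 → C_0 maps an edge to its endpoints' difference, ∂[p,q] = q − p.
The 6×15 boundary matrix has rank 5 and Smith normal form diag(1,1,1,1,1).

Boundary ∂_2: C_2 → C_1 maps a triangle to the signed sum of its edges. For instance
  ∂[1,2,5] = [2,5] − [1,5] + [1,2],
  ∂[0,4,5] = [4,5] − [0,5] + [0,4].
As a 15×10 matrix over Z this has rank 10, with invariant factors (1,1,1,1,1,1,1,1,1,2).

Reading off H_k = ker ∂_k / im ∂_{k+1}:

  H_2: rank ker ∂_2 − rank ∂_3 = (10 − 10) − 0 = 0, and there is no ∂_3, so H_2 = 0.

(K is a triangulation of the real projective plane RP^2.)

H_2 ≅ 0.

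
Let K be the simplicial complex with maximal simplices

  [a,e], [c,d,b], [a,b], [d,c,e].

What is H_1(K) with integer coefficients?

Take the total order a < b < c < d < e on the vertex set. Then K (dimension 2) consists of the simplices:

  0-simplices (5): a, b, c, d, e
  1-simplices (7): ab, ae, bc, bd, cd, ce, de
  2-simplices (2): bcd, cde

so the chain groups are C_0 ≅ Z^5, C_1 ≅ Z^7, C_2 ≅ Z^2.

The boundary map ∂_1: C_1 → C_0 maps an edge to its endpoints' difference, ∂[p,q] = q − p. For instance
  ∂de = e − d.
The resulting 5×7 matrix has rank 4, and its Smith normal form has invariant factors (1,1,1,1).

∂_2: C_2 → C_1 acts by ∂[p,q,r] = [q,r] − [p,r] + [p,q]. For instance
  ∂cde = de − ce + cd,
  ∂bcd = cd − bd + bc.
The 7×2 boundary matrix has rank 2 and Smith normal form diag(1,1).

From H_k ≅ ker(∂_k) / im(∂_{k+1}) we obtain:

  H_1: rank ker ∂_1 − rank ∂_2 = (7 − 4) − 2 = 1, and the invariant factors of ∂_2 are all 1, so H_1 ≅ Z.

H_1 ≅ Z.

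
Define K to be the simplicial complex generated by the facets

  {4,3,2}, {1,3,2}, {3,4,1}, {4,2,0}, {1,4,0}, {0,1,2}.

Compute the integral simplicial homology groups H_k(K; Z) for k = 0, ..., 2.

H_0 ≅ Z,  H_1 = 0,  H_2 ≅ Z.

K has 5 vertices, 9 edges, 6 triangles.
rank ∂_0 = 0, rank ∂_1 = 4 ⇒ b_0 = 5 − 0 − 4 = 1; all invariant factors of ∂_1 are 1 so no torsion. So H_0 = Z.
rank ∂_1 = 4, rank ∂_2 = 5 ⇒ b_1 = 9 − 4 − 5 = 0; all invariant factors of ∂_2 are 1 so no torsion. So H_1 = 0.
rank ∂_2 = 5, rank ∂_3 = 0 ⇒ b_2 = 6 − 5 − 0 = 1. So H_2 = Z.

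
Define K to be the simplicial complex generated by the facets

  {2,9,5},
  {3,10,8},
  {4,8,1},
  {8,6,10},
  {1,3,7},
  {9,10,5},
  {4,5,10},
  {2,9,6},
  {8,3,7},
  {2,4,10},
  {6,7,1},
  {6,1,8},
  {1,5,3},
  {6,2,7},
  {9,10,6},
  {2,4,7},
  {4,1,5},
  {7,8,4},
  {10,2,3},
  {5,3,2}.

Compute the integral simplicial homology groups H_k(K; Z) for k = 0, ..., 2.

Order the vertices as 1 < 2 < 3 < 4 < 5 < 6 < 7 < 8 < 9 < 10. Listing each simplex with vertices in this order, K has dimension 2 with simplices:

  0-simplices (10): [1], [2], [3], [4], [5], [6], [7], [8], [9], [10]
  1-simplices (30): (30 of them)
  2-simplices (20): (20 of them)

so the chain groups are C_0 ≅ Z^10, C_1 ≅ Z^30, C_2 ≅ Z^20.

Boundary ∂_1: C_1 → C_0 maps an edge to its endpoints' difference, ∂[p,q] = q − p. For instance
  ∂[6,10] = [10] − [6].
The resulting 10×30 matrix has rank 9, and its Smith normal form has invariant factors (1,1,1,1,1,1,1,1,1).

Boundary ∂_2: C_2 → C_1 sends each 2-simplex [p,q,r] to [q,r] − [p,r] + [p,q]. For instance
  ∂[5,9,10] = [9,10] − [5,10] + [5,9],
  ∂[6,9,10] = [9,10] − [6,10] + [6,9].
As a 30×20 matrix over Z this has rank 20, with invariant factors (1,1,1,1,1,1,1,1,1,1,1,1,1,1,1,1,1,1,1,2).

From H_k ≅ ker(∂_k) / im(∂_{k+1}) we obtain:

  H_0: rank C_0 − rank ∂_1 = 10 − 9 = 1, and the invariant factors of ∂_1 are all 1, so H_0 = Z.
  H_1: rank ker ∂_1 − rank ∂_2 = (30 − 9) − 20 = 1, and ∂_2 has invariant factor 2 > 1, so H_1 = Z ⊕ Z_2.
  H_2: rank ker ∂_2 − rank ∂_3 = (20 − 20) − 0 = 0, and there is no ∂_3, so H_2 = 0.

As a check, the Euler characteristic is 10 − 30 + 20 = 0, which agrees with 1 − 1 + 0 = 0.
(K is a triangulation of the Klein bottle.)

H_0 = Z,  H_1 = Z ⊕ Z_2,  H_2 = 0.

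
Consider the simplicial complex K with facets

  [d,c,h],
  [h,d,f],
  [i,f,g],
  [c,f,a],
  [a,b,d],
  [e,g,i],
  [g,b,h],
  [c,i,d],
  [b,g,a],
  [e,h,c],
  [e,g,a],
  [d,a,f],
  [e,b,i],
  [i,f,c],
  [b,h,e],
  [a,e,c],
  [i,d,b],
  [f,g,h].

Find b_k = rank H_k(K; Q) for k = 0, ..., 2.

b_0 = 1, b_1 = 1, b_2 = 0.

Take the total order a < b < c < d < e < f < g < h < i on the vertex set. Then K (dimension 2) consists of the simplices:

  0-simplices (9): a, b, c, d, e, f, g, h, i
  1-simplices (27): ab, ac, ad, ae, af, ag, bd, be, bg, bh, bi, cd, ce, cf, ch, ci, df, dh, di, eg, eh, ei, fg, fh, fi, gh, gi
  2-simplices (18): abd, abg, ace, acf, adf, aeg, bdi, beh, bei, bgh, cdh, cdi, ceh, cfi, dfh, egi, fgh, fgi

Hence C_0 ≅ Z^9, C_1 ≅ Z^27, C_2 ≅ Z^18.

∂_1: C_1 → C_0 is given by ∂[p,q] = [q] − [p].
As a 9×27 matrix over Z this has rank 8, with invariant factors (1,1,1,1,1,1,1,1).

∂_2: C_2 → C_1 acts by ∂[p,q,r] = [q,r] − [p,r] + [p,q]. For instance
  ∂fgh = gh − fh + fg,
  ∂bgh = gh − bh + bg.
The resulting 27×18 matrix has rank 18, and its Smith normal form has invariant factors (1,1,1,1,1,1,1,1,1,1,1,1,1,1,1,1,1,2).

Reading off H_k = ker ∂_k / im ∂_{k+1}:

  H_0: rank C_0 − rank ∂_1 = 9 − 8 = 1, and the invariant factors of ∂_1 are all 1, so H_0 ≅ Z.
  H_1: rank ker ∂_1 − rank ∂_2 = (27 − 8) − 18 = 1, and ∂_2 has invariant factor 2 > 1, so H_1 ≅ Z ⊕ Z/2.
  H_2: rank ker ∂_2 − rank ∂_3 = (18 − 18) − 0 = 0, and there is no ∂_3, so H_2 ≅ 0.

Hence the Betti numbers are b_0 = 1, b_1 = 1, b_2 = 0.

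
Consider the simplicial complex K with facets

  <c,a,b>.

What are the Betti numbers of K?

We work with the vertex ordering a < b < c. The simplices of K, each written with vertices in increasing order, are:

  0-simplices (3): a, b, c
  1-simplices (3): ab, ac, bc
  2-simplices (1): abc

giving chain groups C_0 ≅ Z^3, C_1 ≅ Z^3, C_2 ≅ Z^1.

The boundary map ∂_1: C_1 → C_0 is given by ∂[p,q] = [q] − [p].
As a 3×3 matrix over Z this has rank 2, with invariant factors (1,1).

Boundary ∂_2: C_2 → C_1 sends each 2-simplex [p,q,r] to [q,r] − [p,r] + [p,q]. For instance
  ∂abc = bc − ac + ab.
The resulting 3×1 matrix has rank 1, and its Smith normal form has invariant factors (1).

Computing H_k = (kernel of ∂_k) / (image of ∂_{k+1}):

  H_0: rank C_0 − rank ∂_1 = 3 − 2 = 1, and the invariant factors of ∂_1 are all 1, so H_0 ≅ Z.
  H_1: rank ker ∂_1 − rank ∂_2 = (3 − 2) − 1 = 0, and the invariant factors of ∂_2 are all 1, so H_1 ≅ 0.
  H_2: rank ker ∂_2 − rank ∂_3 = (1 − 1) − 0 = 0, and there is no ∂_3, so H_2 ≅ 0.

(K is a triangulation of the 2-simplex.)

Hence the Betti numbers are b_0 = 1, b_1 = 0, b_2 = 0.

b_0 = 1, b_1 = 0, b_2 = 0.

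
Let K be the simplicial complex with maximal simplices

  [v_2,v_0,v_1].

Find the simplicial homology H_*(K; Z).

H_0 = Z,  H_1 = 0,  H_2 = 0.

Fix the vertex order v_0 < v_1 < v_2 and write every simplex with vertices in increasing order. Then dim K = 2 and the simplices of K are:

  0-simplices (3): [v_0], [v_1], [v_2]
  1-simplices (3): [v_0,v_1], [v_0,v_2], [v_1,v_2]
  2-simplices (1): [v_0,v_1,v_2]

so the chain groups are C_0 ≅ Z^3, C_1 ≅ Z^3, C_2 ≅ Z^1.

The boundary map ∂_1: C_1 → C_0 maps an edge to its endpoints' difference, ∂[p,q] = q − p.
As a 3×3 matrix over Z this has rank 2, with invariant factors (1,1).

∂_2: C_2 → C_1 sends each 2-simplex [p,q,r] to [q,r] − [p,r] + [p,q]. For instance
  ∂[v_0,v_1,v_2] = [v_1,v_2] − [v_0,v_2] + [v_0,v_1].
This gives a 3×1 integer matrix of rank 1; reducing to Smith normal form yields diagonal entries (1).

Reading off H_k = ker ∂_k / im ∂_{k+1}:

  H_0: rank C_0 − rank ∂_1 = 3 − 2 = 1, and the invariant factors of ∂_1 are all 1, so H_0 = Z.
  H_1: rank ker ∂_1 − rank ∂_2 = (3 − 2) − 1 = 0, and the invariant factors of ∂_2 are all 1, so H_1 = 0.
  H_2: rank ker ∂_2 − rank ∂_3 = (1 − 1) − 0 = 0, and there is no ∂_3, so H_2 = 0.

(K is a triangulation of the 2-simplex.)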